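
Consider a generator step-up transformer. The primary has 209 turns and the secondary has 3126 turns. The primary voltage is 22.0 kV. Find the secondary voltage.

V_s/V_p = N_s/N_p, so V_s = 22000 × 3126/209 = 329000 V.

V_s ≈ 329000 V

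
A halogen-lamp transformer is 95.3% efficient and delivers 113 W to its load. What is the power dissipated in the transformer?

P_in = P_out/η = 113/0.953 = 118.573 W.
P_loss = P_in − P_out = 118.573 − 113 = 5.57 W.

P_loss ≈ 5.57 W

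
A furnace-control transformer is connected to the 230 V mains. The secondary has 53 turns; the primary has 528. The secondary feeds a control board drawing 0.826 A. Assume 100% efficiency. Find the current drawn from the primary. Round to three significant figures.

For an ideal transformer I_p N_p = I_s N_s, so I_p = 0.826 × 53/528 = 0.0829 A.

I_p ≈ 0.0829 A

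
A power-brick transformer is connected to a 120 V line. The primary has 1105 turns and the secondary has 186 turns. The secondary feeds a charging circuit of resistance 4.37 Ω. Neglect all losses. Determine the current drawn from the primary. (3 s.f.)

V_s = V_p × N_s/N_p = 120 × 186/1105 = 20.199 V.
I_s = V_s/R = 20.199/4.37 = 4.6222 A.
For an ideal transformer I_p N_p = I_s N_s, so I_p = 4.6222 × 186/1105 = 0.778 A.

I_p ≈ 0.778 A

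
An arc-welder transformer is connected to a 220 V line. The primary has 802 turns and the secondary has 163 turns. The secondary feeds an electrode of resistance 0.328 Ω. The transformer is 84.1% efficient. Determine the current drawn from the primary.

I_p ≈ 32.9 A

V_s = 220 × 163/802 = 44.713 V.
I_s = V_s/R = 44.713/0.328 = 136.32 A.
P_out = V_s I_s = 44.713 × 136.32 = 6095.3 W.
P_in = P_out/η = 6095.3/0.841 = 7247.7 W.
I_p = P_in/V_p = 7247.7/220 = 32.9 A.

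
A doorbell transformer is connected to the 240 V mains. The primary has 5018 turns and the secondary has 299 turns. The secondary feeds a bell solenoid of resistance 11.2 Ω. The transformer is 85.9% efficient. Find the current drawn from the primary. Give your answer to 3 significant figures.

I_p ≈ 0.0886 A

V_s = 240 × 299/5018 = 14.301 V.
I_s = V_s/R = 14.301/11.2 = 1.2768 A.
P_out = V_s I_s = 14.301 × 1.2768 = 18.259 W.
P_in = P_out/η = 18.259/0.859 = 21.257 W.
I_p = P_in/V_p = 21.257/240 = 0.0886 A.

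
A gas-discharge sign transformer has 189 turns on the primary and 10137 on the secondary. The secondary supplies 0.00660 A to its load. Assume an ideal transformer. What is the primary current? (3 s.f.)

I_p ≈ 0.354 A

For an ideal transformer I_p/I_s = N_s/N_p, so I_p = 0.00660 × 10137/189 = 0.354 A.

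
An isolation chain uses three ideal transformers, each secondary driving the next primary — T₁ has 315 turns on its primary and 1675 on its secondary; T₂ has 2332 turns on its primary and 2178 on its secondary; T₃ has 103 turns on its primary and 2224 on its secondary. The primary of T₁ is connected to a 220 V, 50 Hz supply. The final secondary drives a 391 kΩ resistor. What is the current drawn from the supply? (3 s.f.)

I_supply ≈ 6.47 A

Secondary of T₁: V = 220.00 × 1675/315 = 1169.8 V.
Secondary of T₂: V = 1169.8 × 2178/2332 = 1092.6 V.
Secondary of T₃: V = 1092.6 × 2224/103 = 23591 V.
I_load = 23591/391000 = 0.060336 A, so P_out = 23591 × 0.060336 = 1423.4 W.
All ideal ⇒ P_in = P_out, so I_supply = 1423.4/220 = 6.47 A.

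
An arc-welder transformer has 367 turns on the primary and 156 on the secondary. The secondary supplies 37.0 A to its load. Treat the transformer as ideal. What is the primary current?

I_p ≈ 15.7 A

For an ideal transformer I_p/I_s = N_s/N_p, so I_p = 37.0 × 156/367 = 15.7 A.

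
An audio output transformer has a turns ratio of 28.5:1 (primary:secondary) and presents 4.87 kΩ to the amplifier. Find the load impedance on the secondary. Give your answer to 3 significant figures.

Z_s ≈ 6.00 Ω

Z_s = Z_p/(N_p/N_s)² = 4870/28.5² = 6.00 Ω.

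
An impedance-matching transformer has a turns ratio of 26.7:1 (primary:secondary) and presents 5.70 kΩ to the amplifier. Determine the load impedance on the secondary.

Z_s ≈ 8.00 Ω

Z_s = Z_p/(N_p/N_s)² = 5700/26.7² = 8.00 Ω.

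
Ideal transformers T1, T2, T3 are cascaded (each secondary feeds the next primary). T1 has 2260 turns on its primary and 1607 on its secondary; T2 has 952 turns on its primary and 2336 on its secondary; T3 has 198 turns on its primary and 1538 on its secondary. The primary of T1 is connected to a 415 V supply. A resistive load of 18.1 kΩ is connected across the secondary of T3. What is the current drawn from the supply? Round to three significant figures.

I_supply ≈ 4.21 A

After T1: V = 415.00 × 1607/2260 = 295.09 V.
After T2: V = 295.09 × 2336/952 = 724.09 V.
After T3: V = 724.09 × 1538/198 = 5624.5 V.
I_load = 5624.5/18100 = 0.31074 A, so P_out = 5624.5 × 0.31074 = 1747.8 W.
All ideal ⇒ P_in = P_out, so I_supply = 1747.8/415 = 4.21 A.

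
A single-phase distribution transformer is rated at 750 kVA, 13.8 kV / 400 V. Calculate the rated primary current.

I_p ≈ 54.3 A

I_p = S/V_p = 750000/13800 = 54.3 A.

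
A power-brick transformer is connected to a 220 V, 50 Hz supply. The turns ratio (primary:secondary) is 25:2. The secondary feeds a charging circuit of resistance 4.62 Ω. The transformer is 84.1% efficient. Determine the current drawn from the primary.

I_p ≈ 0.362 A

V_s = 220 × 2/25 = 17.600 V.
I_s = V_s/R = 17.600/4.62 = 3.8095 A.
P_out = V_s I_s = 17.600 × 3.8095 = 67.048 W.
P_in = P_out/η = 67.048/0.841 = 79.724 W.
I_p = P_in/V_p = 79.724/220 = 0.362 A.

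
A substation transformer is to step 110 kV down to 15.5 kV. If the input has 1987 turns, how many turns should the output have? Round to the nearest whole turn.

N_out/N_in = V_out/V_in, so N_out = 1987 × 15500/110000 = 280.0 ≈ 280 turns.

N_out = 280 turns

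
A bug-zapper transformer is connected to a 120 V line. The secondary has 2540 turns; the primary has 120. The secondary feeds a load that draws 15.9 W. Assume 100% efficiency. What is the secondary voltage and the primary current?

V_s = V_p × N_s/N_p = 120 × 2540/120 = 2540.0 V.
I_s = P/V_s = 15.9/2540.0 = 0.0062598 A.
I_p = I_s × N_s/N_p = 0.0062598 × 2540/120 = 0.133 A.

V_s ≈ 2540 V, I_p ≈ 0.133 A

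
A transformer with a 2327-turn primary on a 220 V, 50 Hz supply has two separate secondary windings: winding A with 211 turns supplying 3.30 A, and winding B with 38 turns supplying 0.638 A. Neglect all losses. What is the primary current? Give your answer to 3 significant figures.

I_p ≈ 0.310 A

V_A = 220 × 211/2327 = 19.948 V; V_B = 220 × 38/2327 = 3.5926 V.
P_out = V_A I_A + V_B I_B = 19.948×3.30 + 3.5926×0.638 = 65.830 + 2.2921 = 68.122 W.
Ideal ⇒ P_in = P_out, so I_p = P_out/V_p = 68.122/220 = 0.310 A.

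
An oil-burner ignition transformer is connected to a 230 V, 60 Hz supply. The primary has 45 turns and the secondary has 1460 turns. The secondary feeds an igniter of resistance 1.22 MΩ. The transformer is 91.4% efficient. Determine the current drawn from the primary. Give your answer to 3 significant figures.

V_s = 230 × 1460/45 = 7462.2 V.
I_s = V_s/R = 7462.2/(1.22×10^6) = 0.0061166 A.
P_out = V_s I_s = 7462.2 × 0.0061166 = 45.643 W.
P_in = P_out/η = 45.643/0.914 = 49.938 W.
I_p = P_in/V_p = 49.938/230 = 0.217 A.

I_p ≈ 0.217 A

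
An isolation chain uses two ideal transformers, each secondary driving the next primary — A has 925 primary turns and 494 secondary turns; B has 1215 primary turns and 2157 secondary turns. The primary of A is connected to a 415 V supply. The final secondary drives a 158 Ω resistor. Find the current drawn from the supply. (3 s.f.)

I_supply ≈ 2.36 A

After A: V = 415.00 × 494/925 = 221.63 V.
After B: V = 221.63 × 2157/1215 = 393.47 V.
I_load = 393.47/158 = 2.4903 A, so P_out = 393.47 × 2.4903 = 979.84 W.
All ideal ⇒ P_in = P_out, so I_supply = 979.84/415 = 2.36 A.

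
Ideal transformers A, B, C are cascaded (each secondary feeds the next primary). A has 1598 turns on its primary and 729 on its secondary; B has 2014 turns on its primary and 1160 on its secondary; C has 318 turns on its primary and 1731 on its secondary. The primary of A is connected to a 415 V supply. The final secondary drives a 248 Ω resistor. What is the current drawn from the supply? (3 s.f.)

After A: V = 415.00 × 729/1598 = 189.32 V.
After B: V = 189.32 × 1160/2014 = 109.04 V.
After C: V = 109.04 × 1731/318 = 593.56 V.
I_load = 593.56/248 = 2.3934 A, so P_out = 593.56 × 2.3934 = 1420.6 W.
All ideal ⇒ P_in = P_out, so I_supply = 1420.6/415 = 3.42 A.

I_supply ≈ 3.42 A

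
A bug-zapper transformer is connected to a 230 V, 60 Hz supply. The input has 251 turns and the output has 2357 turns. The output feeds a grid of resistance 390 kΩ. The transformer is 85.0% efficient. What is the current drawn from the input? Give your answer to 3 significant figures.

V_out = 230 × 2357/251 = 2159.8 V.
I_out = V_out/R = 2159.8/390000 = 0.0055380 A.
P_out = V_out I_out = 2159.8 × 0.0055380 = 11.961 W.
P_in = P_out/η = 11.961/0.850 = 14.072 W.
I_in = P_in/V_in = 14.072/230 = 0.0612 A.

I_in ≈ 0.0612 A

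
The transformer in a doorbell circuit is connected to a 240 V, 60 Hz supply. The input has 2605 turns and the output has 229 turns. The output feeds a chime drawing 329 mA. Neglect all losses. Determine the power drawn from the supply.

P ≈ 6.94 W

I_in = I_out × N_out/N_in = 0.329 × 229/2605 = 0.028922 A.
P = V_in I_in = 240 × 0.028922 = 6.94 W.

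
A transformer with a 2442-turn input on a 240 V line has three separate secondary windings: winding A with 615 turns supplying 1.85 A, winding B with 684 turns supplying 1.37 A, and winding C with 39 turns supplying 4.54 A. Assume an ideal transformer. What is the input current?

I_in ≈ 0.922 A

V_A = 240 × 615/2442 = 60.442 V; V_B = 240 × 684/2442 = 67.224 V; V_C = 240 × 39/2442 = 3.8329 V.
P_out = V_A I_A + V_B I_B + V_C I_C = 60.442×1.85 + 67.224×1.37 + 3.8329×4.54 = 111.82 + 92.096 + 17.401 = 221.32 W.
Ideal ⇒ P_in = P_out, so I_in = P_out/V_in = 221.32/240 = 0.922 A.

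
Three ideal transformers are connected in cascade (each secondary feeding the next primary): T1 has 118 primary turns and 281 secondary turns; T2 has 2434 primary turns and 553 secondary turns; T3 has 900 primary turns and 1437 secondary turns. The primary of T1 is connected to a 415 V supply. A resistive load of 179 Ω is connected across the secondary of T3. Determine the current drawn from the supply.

I_supply ≈ 1.73 A

Secondary of T1: V = 415.00 × 281/118 = 988.26 V.
Secondary of T2: V = 988.26 × 553/2434 = 224.53 V.
Secondary of T3: V = 224.53 × 1437/900 = 358.50 V.
I_load = 358.50/179 = 2.0028 A, so P_out = 358.50 × 2.0028 = 718.01 W.
All ideal ⇒ P_in = P_out, so I_supply = 718.01/415 = 1.73 A.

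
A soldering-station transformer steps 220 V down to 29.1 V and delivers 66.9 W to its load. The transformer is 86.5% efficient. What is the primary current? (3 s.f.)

P_in = P_out/η = 66.9/0.865 = 77.341 W.
I_p = P_in/V_p = 77.341/220 = 0.352 A.

I_p ≈ 0.352 A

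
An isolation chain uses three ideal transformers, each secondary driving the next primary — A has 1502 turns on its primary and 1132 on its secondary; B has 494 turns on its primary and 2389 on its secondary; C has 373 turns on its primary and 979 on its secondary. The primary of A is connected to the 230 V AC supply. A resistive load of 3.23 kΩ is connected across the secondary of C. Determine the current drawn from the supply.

I_supply ≈ 6.52 A

After A: V = 230.00 × 1132/1502 = 173.34 V.
After B: V = 173.34 × 2389/494 = 838.29 V.
After C: V = 838.29 × 979/373 = 2200.2 V.
I_load = 2200.2/3230 = 0.68118 A, so P_out = 2200.2 × 0.68118 = 1498.8 W.
All ideal ⇒ P_in = P_out, so I_supply = 1498.8/230 = 6.52 A.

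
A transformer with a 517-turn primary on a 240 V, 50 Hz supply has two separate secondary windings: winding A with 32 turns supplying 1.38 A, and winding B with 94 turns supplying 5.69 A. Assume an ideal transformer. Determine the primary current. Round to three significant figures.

V_A = 240 × 32/517 = 14.855 V; V_B = 240 × 94/517 = 43.636 V.
P_out = V_A I_A + V_B I_B = 14.855×1.38 + 43.636×5.69 = 20.500 + 248.29 = 268.79 W.
Ideal ⇒ P_in = P_out, so I_p = P_out/V_p = 268.79/240 = 1.12 A.

I_p ≈ 1.12 A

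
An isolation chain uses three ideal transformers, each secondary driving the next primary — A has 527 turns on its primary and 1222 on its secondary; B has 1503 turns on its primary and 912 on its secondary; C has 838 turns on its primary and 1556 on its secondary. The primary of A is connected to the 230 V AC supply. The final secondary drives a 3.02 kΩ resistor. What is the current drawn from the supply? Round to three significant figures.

Secondary of A: V = 230.00 × 1222/527 = 533.32 V.
Secondary of B: V = 533.32 × 912/1503 = 323.61 V.
Secondary of C: V = 323.61 × 1556/838 = 600.88 V.
I_load = 600.88/3020 = 0.19897 A, so P_out = 600.88 × 0.19897 = 119.56 W.
All ideal ⇒ P_in = P_out, so I_supply = 119.56/230 = 0.520 A.

I_supply ≈ 0.520 A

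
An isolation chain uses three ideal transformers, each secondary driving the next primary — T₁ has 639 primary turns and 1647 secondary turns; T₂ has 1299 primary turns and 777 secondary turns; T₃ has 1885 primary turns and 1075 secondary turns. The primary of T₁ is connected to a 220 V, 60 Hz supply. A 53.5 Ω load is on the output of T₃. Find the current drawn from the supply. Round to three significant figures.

After T₁: V = 220.00 × 1647/639 = 567.04 V.
After T₂: V = 567.04 × 777/1299 = 339.18 V.
After T₃: V = 339.18 × 1075/1885 = 193.43 V.
I_load = 193.43/53.5 = 3.6155 A, so P_out = 193.43 × 3.6155 = 699.35 W.
All ideal ⇒ P_in = P_out, so I_supply = 699.35/220 = 3.18 A.

I_supply ≈ 3.18 A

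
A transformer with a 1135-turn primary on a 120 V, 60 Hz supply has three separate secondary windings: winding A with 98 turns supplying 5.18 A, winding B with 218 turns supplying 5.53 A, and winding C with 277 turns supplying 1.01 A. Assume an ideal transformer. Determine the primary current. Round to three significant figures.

V_A = 120 × 98/1135 = 10.361 V; V_B = 120 × 218/1135 = 23.048 V; V_C = 120 × 277/1135 = 29.286 V.
P_out = V_A I_A + V_B I_B + V_C I_C = 10.361×5.18 + 23.048×5.53 + 29.286×1.01 = 53.671 + 127.46 + 29.579 = 210.71 W.
Ideal ⇒ P_in = P_out, so I_p = P_out/V_p = 210.71/120 = 1.76 A.

I_p ≈ 1.76 A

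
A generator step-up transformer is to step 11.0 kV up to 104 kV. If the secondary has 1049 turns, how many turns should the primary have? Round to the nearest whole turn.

N_p = 111 turns

N_p/N_s = V_p/V_s, so N_p = 1049 × 11000/104000 = 111.0 ≈ 111 turns.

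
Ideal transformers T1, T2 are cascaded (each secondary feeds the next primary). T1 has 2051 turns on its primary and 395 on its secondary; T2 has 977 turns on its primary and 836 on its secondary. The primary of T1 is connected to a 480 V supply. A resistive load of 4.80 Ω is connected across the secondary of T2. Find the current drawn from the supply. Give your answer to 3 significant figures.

Secondary of T1: V = 480.00 × 395/2051 = 92.443 V.
Secondary of T2: V = 92.443 × 836/977 = 79.101 V.
I_load = 79.101/4.80 = 16.479 A, so P_out = 79.101 × 16.479 = 1303.5 W.
All ideal ⇒ P_in = P_out, so I_supply = 1303.5/480 = 2.72 A.

I_supply ≈ 2.72 A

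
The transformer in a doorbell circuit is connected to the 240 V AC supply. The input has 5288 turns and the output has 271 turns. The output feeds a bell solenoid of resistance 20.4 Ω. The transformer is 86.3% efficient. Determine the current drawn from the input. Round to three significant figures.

I_in ≈ 0.0358 A

V_out = 240 × 271/5288 = 12.300 V.
I_out = V_out/R = 12.300/20.4 = 0.60292 A.
P_out = V_out I_out = 12.300 × 0.60292 = 7.4156 W.
P_in = P_out/η = 7.4156/0.863 = 8.5928 W.
I_in = P_in/V_in = 8.5928/240 = 0.0358 A.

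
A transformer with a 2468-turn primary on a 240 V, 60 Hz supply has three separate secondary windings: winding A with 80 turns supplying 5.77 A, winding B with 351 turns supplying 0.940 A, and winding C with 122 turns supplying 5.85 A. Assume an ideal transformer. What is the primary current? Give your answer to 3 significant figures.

V_A = 240 × 80/2468 = 7.7796 V; V_B = 240 × 351/2468 = 34.133 V; V_C = 240 × 122/2468 = 11.864 V.
P_out = V_A I_A + V_B I_B + V_C I_C = 7.7796×5.77 + 34.133×0.940 + 11.864×5.85 = 44.888 + 32.085 + 69.404 = 146.38 W.
Ideal ⇒ P_in = P_out, so I_p = P_out/V_p = 146.38/240 = 0.610 A.

I_p ≈ 0.610 A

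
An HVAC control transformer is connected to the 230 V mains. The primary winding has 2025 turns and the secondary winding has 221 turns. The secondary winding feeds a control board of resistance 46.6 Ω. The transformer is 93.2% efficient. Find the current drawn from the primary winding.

V_s = 230 × 221/2025 = 25.101 V.
I_s = V_s/R = 25.101/46.6 = 0.53865 A.
P_out = V_s I_s = 25.101 × 0.53865 = 13.521 W.
P_in = P_out/η = 13.521/0.932 = 14.507 W.
I_p = P_in/V_p = 14.507/230 = 0.0631 A.

I_p ≈ 0.0631 A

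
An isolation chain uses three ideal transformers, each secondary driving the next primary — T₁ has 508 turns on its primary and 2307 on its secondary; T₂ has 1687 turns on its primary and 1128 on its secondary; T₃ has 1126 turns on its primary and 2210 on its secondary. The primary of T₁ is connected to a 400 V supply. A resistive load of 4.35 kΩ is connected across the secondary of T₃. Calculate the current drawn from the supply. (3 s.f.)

Secondary of T₁: V = 400.00 × 2307/508 = 1816.5 V.
Secondary of T₂: V = 1816.5 × 1128/1687 = 1214.6 V.
Secondary of T₃: V = 1214.6 × 2210/1126 = 2383.9 V.
I_load = 2383.9/4350 = 0.54803 A, so P_out = 2383.9 × 0.54803 = 1306.5 W.
All ideal ⇒ P_in = P_out, so I_supply = 1306.5/400 = 3.27 A.

I_supply ≈ 3.27 A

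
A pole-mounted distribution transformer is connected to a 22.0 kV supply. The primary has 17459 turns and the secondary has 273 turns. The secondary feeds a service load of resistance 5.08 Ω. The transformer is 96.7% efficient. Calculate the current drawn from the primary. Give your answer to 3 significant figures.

V_s = 22000 × 273/17459 = 344.01 V.
I_s = V_s/R = 344.01/5.08 = 67.718 A.
P_out = V_s I_s = 344.01 × 67.718 = 23295 W.
P_in = P_out/η = 23295/0.967 = 24090 W.
I_p = P_in/V_p = 24090/22000 = 1.10 A.

I_p ≈ 1.10 A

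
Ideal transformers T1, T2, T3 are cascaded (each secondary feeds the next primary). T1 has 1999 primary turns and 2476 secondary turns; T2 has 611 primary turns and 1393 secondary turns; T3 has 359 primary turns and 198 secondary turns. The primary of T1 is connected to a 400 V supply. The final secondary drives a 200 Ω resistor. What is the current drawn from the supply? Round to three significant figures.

After T1: V = 400.00 × 2476/1999 = 495.45 V.
After T2: V = 495.45 × 1393/611 = 1129.6 V.
After T3: V = 1129.6 × 198/359 = 622.99 V.
I_load = 622.99/200 = 3.1149 A, so P_out = 622.99 × 3.1149 = 1940.6 W.
All ideal ⇒ P_in = P_out, so I_supply = 1940.6/400 = 4.85 A.

I_supply ≈ 4.85 A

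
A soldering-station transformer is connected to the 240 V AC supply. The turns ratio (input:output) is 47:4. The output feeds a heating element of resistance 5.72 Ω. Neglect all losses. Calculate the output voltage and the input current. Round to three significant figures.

V_out ≈ 20.4 V, I_in ≈ 0.304 A

V_out = V_in × N_out/N_in = 240 × 4/47 = 20.426 V.
I_out = V_out/R = 20.426/5.72 = 3.5709 A.
I_in = I_out × N_out/N_in = 3.5709 × 4/47 = 0.304 A.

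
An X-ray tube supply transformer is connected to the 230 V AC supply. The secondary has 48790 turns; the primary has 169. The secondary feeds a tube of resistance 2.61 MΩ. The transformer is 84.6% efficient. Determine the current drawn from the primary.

I_p ≈ 8.68 A

V_s = 230 × 48790/169 = 66401 V.
I_s = V_s/R = 66401/(2.61×10^6) = 0.025441 A.
P_out = V_s I_s = 66401 × 0.025441 = 1689.3 W.
P_in = P_out/η = 1689.3/0.846 = 1996.8 W.
I_p = P_in/V_p = 1996.8/230 = 8.68 A.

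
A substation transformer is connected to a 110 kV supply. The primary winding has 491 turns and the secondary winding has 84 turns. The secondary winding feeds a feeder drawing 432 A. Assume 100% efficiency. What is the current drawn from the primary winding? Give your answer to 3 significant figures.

I_p ≈ 73.9 A

For an ideal transformer I_p N_p = I_s N_s, so I_p = 432 × 84/491 = 73.9 A.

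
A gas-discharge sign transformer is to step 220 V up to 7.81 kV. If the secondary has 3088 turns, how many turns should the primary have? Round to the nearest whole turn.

N_p = 87 turns

N_p/N_s = V_p/V_s, so N_p = 3088 × 220/7810 = 87.0 ≈ 87 turns.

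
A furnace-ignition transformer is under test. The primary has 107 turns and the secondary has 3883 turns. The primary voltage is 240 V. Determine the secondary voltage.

V_s/V_p = N_s/N_p, so V_s = 240 × 3883/107 = 8710 V.

V_s ≈ 8710 V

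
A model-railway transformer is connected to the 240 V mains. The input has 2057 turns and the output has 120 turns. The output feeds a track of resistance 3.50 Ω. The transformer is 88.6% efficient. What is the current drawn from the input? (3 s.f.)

I_in ≈ 0.263 A

V_out = 240 × 120/2057 = 14.001 V.
I_out = V_out/R = 14.001/3.50 = 4.0003 A.
P_out = V_out I_out = 14.001 × 4.0003 = 56.008 W.
P_in = P_out/η = 56.008/0.886 = 63.214 W.
I_in = P_in/V_in = 63.214/240 = 0.263 A.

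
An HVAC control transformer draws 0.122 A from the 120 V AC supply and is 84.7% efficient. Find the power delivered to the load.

P_in = V_p I_p = 120 × 0.122 = 14.640 W.
P_out = η P_in = 0.847 × 14.640 = 12.4 W.

P_out ≈ 12.4 W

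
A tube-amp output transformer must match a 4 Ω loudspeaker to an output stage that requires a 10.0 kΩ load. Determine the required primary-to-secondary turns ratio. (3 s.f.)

N_p/N_s ≈ 50.0

Z_p/Z_s = (N_p/N_s)², so N_p/N_s = √(10000/4) = √2500 = 50.0.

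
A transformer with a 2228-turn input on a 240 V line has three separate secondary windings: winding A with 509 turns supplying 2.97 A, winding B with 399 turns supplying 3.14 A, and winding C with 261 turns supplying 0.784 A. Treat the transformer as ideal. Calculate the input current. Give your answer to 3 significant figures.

I_in ≈ 1.33 A

V_A = 240 × 509/2228 = 54.829 V; V_B = 240 × 399/2228 = 42.980 V; V_C = 240 × 261/2228 = 28.115 V.
P_out = V_A I_A + V_B I_B + V_C I_C = 54.829×2.97 + 42.980×3.14 + 28.115×0.784 = 162.84 + 134.96 + 22.042 = 319.84 W.
Ideal ⇒ P_in = P_out, so I_in = P_out/V_in = 319.84/240 = 1.33 A.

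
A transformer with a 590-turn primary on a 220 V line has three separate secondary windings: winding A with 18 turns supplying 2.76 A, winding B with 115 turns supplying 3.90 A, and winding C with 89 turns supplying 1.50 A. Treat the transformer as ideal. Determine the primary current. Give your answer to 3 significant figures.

V_A = 220 × 18/590 = 6.7119 V; V_B = 220 × 115/590 = 42.881 V; V_C = 220 × 89/590 = 33.186 V.
P_out = V_A I_A + V_B I_B + V_C I_C = 6.7119×2.76 + 42.881×3.90 + 33.186×1.50 = 18.525 + 167.24 + 49.780 = 235.54 W.
Ideal ⇒ P_in = P_out, so I_p = P_out/V_p = 235.54/220 = 1.07 A.

I_p ≈ 1.07 A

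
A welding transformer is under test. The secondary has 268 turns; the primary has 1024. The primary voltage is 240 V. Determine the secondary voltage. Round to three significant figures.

V_s/V_p = N_s/N_p, so V_s = 240 × 268/1024 = 62.8 V.

V_s ≈ 62.8 V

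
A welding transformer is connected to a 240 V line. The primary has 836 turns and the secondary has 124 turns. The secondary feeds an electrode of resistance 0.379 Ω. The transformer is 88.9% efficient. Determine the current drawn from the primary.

I_p ≈ 15.7 A

V_s = 240 × 124/836 = 35.598 V.
I_s = V_s/R = 35.598/0.379 = 93.926 A.
P_out = V_s I_s = 35.598 × 93.926 = 3343.6 W.
P_in = P_out/η = 3343.6/0.889 = 3761.1 W.
I_p = P_in/V_p = 3761.1/240 = 15.7 A.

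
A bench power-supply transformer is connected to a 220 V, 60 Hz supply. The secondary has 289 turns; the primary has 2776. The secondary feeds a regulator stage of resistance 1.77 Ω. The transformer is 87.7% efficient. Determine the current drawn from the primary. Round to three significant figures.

I_p ≈ 1.54 A

V_s = 220 × 289/2776 = 22.903 V.
I_s = V_s/R = 22.903/1.77 = 12.940 A.
P_out = V_s I_s = 22.903 × 12.940 = 296.37 W.
P_in = P_out/η = 296.37/0.877 = 337.93 W.
I_p = P_in/V_p = 337.93/220 = 1.54 A.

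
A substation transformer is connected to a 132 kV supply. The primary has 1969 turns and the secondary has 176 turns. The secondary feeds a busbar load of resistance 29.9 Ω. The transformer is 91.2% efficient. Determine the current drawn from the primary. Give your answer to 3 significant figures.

I_p ≈ 38.7 A

V_s = 132000 × 176/1969 = 11799 V.
I_s = V_s/R = 11799/29.9 = 394.61 A.
P_out = V_s I_s = 11799 × 394.61 = 4.6560×10^6 W.
P_in = P_out/η = 4.6560×10^6/0.912 = 5.1052×10^6 W.
I_p = P_in/V_p = 5.1052×10^6/132000 = 38.7 A.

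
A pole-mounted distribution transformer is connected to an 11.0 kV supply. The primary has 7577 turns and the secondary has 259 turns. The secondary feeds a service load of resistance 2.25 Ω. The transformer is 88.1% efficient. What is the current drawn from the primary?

V_s = 11000 × 259/7577 = 376.01 V.
I_s = V_s/R = 376.01/2.25 = 167.11 A.
P_out = V_s I_s = 376.01 × 167.11 = 62836 W.
P_in = P_out/η = 62836/0.881 = 71323 W.
I_p = P_in/V_p = 71323/11000 = 6.48 A.

I_p ≈ 6.48 A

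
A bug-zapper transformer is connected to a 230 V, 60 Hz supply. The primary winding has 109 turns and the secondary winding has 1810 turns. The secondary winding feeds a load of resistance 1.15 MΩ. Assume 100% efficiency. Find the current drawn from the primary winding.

V_s = V_p × N_s/N_p = 230 × 1810/109 = 3819.3 V.
I_s = V_s/R = 3819.3/(1.15×10^6) = 0.0033211 A.
For an ideal transformer I_p N_p = I_s N_s, so I_p = 0.0033211 × 1810/109 = 0.0551 A.

I_p ≈ 0.0551 A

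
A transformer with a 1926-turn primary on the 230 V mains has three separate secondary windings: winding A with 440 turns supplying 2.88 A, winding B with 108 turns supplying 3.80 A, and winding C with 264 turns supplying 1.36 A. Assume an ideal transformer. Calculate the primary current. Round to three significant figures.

V_A = 230 × 440/1926 = 52.544 V; V_B = 230 × 108/1926 = 12.897 V; V_C = 230 × 264/1926 = 31.526 V.
P_out = V_A I_A + V_B I_B + V_C I_C = 52.544×2.88 + 12.897×3.80 + 31.526×1.36 = 151.33 + 49.009 + 42.876 = 243.21 W.
Ideal ⇒ P_in = P_out, so I_p = P_out/V_p = 243.21/230 = 1.06 A.

I_p ≈ 1.06 A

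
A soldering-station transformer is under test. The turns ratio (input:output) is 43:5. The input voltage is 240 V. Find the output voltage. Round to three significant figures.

V_out ≈ 27.9 V

V_out/V_in = N_out/N_in, so V_out = 240 × 5/43 = 27.9 V.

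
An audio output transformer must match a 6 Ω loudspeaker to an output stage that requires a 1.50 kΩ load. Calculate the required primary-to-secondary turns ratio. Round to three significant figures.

N_p/N_s ≈ 15.8

Z_p/Z_s = (N_p/N_s)², so N_p/N_s = √(1500/6) = √250 = 15.8.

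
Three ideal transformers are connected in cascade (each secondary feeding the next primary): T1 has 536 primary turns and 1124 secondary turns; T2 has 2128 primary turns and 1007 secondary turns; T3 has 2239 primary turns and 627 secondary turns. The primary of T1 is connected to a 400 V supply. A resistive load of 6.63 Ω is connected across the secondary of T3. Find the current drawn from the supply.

I_supply ≈ 4.66 A

Secondary of T1: V = 400.00 × 1124/536 = 838.81 V.
Secondary of T2: V = 838.81 × 1007/2128 = 396.93 V.
Secondary of T3: V = 396.93 × 627/2239 = 111.16 V.
I_load = 111.16/6.63 = 16.766 A, so P_out = 111.16 × 16.766 = 1863.6 W.
All ideal ⇒ P_in = P_out, so I_supply = 1863.6/400 = 4.66 A.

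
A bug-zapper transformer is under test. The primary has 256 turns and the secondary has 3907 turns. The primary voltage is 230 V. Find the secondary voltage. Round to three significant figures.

V_s/V_p = N_s/N_p, so V_s = 230 × 3907/256 = 3510 V.

V_s ≈ 3510 V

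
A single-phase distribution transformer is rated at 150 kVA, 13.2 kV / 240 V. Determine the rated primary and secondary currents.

I_p = S/V_p = 150000/13200 = 11.4 A.
I_s = S/V_s = 150000/240 = 625 A.

I_p ≈ 11.4 A, I_s ≈ 625 A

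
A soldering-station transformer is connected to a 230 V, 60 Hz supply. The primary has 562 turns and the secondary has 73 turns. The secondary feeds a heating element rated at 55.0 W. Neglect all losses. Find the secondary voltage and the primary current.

V_s ≈ 29.9 V, I_p ≈ 0.239 A

V_s = V_p × N_s/N_p = 230 × 73/562 = 29.875 V.
I_s = P/V_s = 55.0/29.875 = 1.8410 A.
I_p = I_s × N_s/N_p = 1.8410 × 73/562 = 0.239 A.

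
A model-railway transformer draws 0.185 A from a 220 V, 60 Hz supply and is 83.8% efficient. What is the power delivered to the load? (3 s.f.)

P_in = V_p I_p = 220 × 0.185 = 40.700 W.
P_out = η P_in = 0.838 × 40.700 = 34.1 W.

P_out ≈ 34.1 W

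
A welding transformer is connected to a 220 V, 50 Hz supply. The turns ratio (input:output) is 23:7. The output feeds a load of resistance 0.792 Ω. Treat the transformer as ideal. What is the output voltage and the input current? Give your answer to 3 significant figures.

V_out = V_in × N_out/N_in = 220 × 7/23 = 66.957 V.
I_out = V_out/R = 66.957/0.792 = 84.541 A.
I_in = I_out × N_out/N_in = 84.541 × 7/23 = 25.7 A.

V_out ≈ 67.0 V, I_in ≈ 25.7 A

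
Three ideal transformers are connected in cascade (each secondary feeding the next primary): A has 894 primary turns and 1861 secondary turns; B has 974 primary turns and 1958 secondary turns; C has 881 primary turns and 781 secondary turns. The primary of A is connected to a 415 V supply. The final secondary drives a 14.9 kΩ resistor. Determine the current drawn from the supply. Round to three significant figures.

Secondary of A: V = 415.00 × 1861/894 = 863.89 V.
Secondary of B: V = 863.89 × 1958/974 = 1736.6 V.
Secondary of C: V = 1736.6 × 781/881 = 1539.5 V.
I_load = 1539.5/14900 = 0.10332 A, so P_out = 1539.5 × 0.10332 = 159.07 W.
All ideal ⇒ P_in = P_out, so I_supply = 159.07/415 = 0.383 A.

I_supply ≈ 0.383 A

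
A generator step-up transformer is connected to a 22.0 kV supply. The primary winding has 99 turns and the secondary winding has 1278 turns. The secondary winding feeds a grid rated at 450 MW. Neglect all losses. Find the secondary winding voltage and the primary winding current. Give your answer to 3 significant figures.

V_s ≈ 284000 V, I_p ≈ 20500 A

V_s = V_p × N_s/N_p = 22000 × 1278/99 = 284000 V.
I_s = P/V_s = 4.50×10^8/284000 = 1584.5 A.
I_p = I_s × N_s/N_p = 1584.5 × 1278/99 = 20500 A.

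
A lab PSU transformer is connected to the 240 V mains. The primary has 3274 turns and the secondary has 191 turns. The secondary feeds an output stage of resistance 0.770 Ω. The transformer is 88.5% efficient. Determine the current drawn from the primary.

I_p ≈ 1.20 A

V_s = 240 × 191/3274 = 14.001 V.
I_s = V_s/R = 14.001/0.770 = 18.183 A.
P_out = V_s I_s = 14.001 × 18.183 = 254.59 W.
P_in = P_out/η = 254.59/0.885 = 287.67 W.
I_p = P_in/V_p = 287.67/240 = 1.20 A.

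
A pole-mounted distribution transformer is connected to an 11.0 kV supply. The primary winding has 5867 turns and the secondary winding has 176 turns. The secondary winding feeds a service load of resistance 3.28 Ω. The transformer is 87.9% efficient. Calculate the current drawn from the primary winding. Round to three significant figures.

I_p ≈ 3.43 A

V_s = 11000 × 176/5867 = 329.98 V.
I_s = V_s/R = 329.98/3.28 = 100.60 A.
P_out = V_s I_s = 329.98 × 100.60 = 33197 W.
P_in = P_out/η = 33197/0.879 = 37767 W.
I_p = P_in/V_p = 37767/11000 = 3.43 A.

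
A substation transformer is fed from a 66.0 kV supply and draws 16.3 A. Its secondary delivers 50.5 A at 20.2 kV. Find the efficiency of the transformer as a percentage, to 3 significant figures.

η ≈ 94.8%

P_in = 66000 × 16.3 = 1.07580×10^6 W.
P_out = 20200 × 50.5 = 1.02010×10^6 W.
η = P_out/P_in = 1.02010×10^6/(1.07580×10^6) = 0.948.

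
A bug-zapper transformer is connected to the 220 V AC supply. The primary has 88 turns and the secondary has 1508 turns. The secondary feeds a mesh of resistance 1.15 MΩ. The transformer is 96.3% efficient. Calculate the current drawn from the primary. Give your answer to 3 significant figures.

V_s = 220 × 1508/88 = 3770.0 V.
I_s = V_s/R = 3770.0/(1.15×10^6) = 0.0032783 A.
P_out = V_s I_s = 3770.0 × 0.0032783 = 12.359 W.
P_in = P_out/η = 12.359/0.963 = 12.834 W.
I_p = P_in/V_p = 12.834/220 = 0.0583 A.

I_p ≈ 0.0583 A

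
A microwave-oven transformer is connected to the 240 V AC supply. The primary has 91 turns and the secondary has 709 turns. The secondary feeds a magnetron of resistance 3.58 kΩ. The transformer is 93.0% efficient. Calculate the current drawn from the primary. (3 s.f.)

I_p ≈ 4.38 A

V_s = 240 × 709/91 = 1869.9 V.
I_s = V_s/R = 1869.9/3580 = 0.52232 A.
P_out = V_s I_s = 1869.9 × 0.52232 = 976.67 W.
P_in = P_out/η = 976.67/0.930 = 1050.2 W.
I_p = P_in/V_p = 1050.2/240 = 4.38 A.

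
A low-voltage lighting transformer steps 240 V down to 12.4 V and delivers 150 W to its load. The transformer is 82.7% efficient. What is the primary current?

I_p ≈ 0.756 A

P_in = P_out/η = 150/0.827 = 181.38 W.
I_p = P_in/V_p = 181.38/240 = 0.756 A.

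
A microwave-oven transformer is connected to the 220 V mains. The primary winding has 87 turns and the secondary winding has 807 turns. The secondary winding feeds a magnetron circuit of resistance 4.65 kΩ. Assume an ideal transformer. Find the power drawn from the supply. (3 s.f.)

P ≈ 896 W

V_s = V_p × N_s/N_p = 220 × 807/87 = 2040.7 V.
I_s = V_s/R = 2040.7/4650 = 0.43886 A.
I_p = I_s × N_s/N_p = 0.43886 × 807/87 = 4.0708 A.
P = V_p I_p = 220 × 4.0708 = 896 W.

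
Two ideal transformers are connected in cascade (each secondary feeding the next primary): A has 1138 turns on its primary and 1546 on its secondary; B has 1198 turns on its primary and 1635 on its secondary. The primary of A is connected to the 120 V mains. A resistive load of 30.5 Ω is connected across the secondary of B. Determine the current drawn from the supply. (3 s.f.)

I_supply ≈ 13.5 A

Secondary of A: V = 120.00 × 1546/1138 = 163.02 V.
Secondary of B: V = 163.02 × 1635/1198 = 222.49 V.
I_load = 222.49/30.5 = 7.2947 A, so P_out = 222.49 × 7.2947 = 1623.0 W.
All ideal ⇒ P_in = P_out, so I_supply = 1623.0/120 = 13.5 A.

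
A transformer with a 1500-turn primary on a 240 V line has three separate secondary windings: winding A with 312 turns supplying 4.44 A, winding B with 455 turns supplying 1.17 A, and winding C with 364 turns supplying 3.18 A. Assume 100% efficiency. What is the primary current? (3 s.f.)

V_A = 240 × 312/1500 = 49.920 V; V_B = 240 × 455/1500 = 72.800 V; V_C = 240 × 364/1500 = 58.240 V.
P_out = V_A I_A + V_B I_B + V_C I_C = 49.920×4.44 + 72.800×1.17 + 58.240×3.18 = 221.64 + 85.176 + 185.20 = 492.02 W.
Ideal ⇒ P_in = P_out, so I_p = P_out/V_p = 492.02/240 = 2.05 A.

I_p ≈ 2.05 A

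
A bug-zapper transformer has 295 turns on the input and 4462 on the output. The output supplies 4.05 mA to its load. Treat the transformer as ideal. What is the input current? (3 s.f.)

I_in ≈ 0.0613 A

For an ideal transformer I_in/I_out = N_out/N_in, so I_in = 0.00405 × 4462/295 = 0.0613 A.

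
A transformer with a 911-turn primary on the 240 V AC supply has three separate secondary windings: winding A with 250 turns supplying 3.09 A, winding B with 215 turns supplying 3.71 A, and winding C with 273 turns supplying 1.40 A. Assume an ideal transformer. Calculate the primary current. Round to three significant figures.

V_A = 240 × 250/911 = 65.862 V; V_B = 240 × 215/911 = 56.641 V; V_C = 240 × 273/911 = 71.921 V.
P_out = V_A I_A + V_B I_B + V_C I_C = 65.862×3.09 + 56.641×3.71 + 71.921×1.40 = 203.51 + 210.14 + 100.69 = 514.34 W.
Ideal ⇒ P_in = P_out, so I_p = P_out/V_p = 514.34/240 = 2.14 A.

I_p ≈ 2.14 A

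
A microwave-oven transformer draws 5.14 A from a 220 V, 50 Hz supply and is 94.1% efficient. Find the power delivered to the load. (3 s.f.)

P_out ≈ 1060 W

P_in = V_p I_p = 220 × 5.14 = 1130.8 W.
P_out = η P_in = 0.941 × 1130.8 = 1060 W.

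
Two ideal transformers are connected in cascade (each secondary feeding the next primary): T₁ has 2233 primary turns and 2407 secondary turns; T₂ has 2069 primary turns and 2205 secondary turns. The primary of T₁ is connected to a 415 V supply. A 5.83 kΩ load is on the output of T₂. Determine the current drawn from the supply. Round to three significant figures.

I_supply ≈ 0.0939 A

Secondary of T₁: V = 415.00 × 2407/2233 = 447.34 V.
Secondary of T₂: V = 447.34 × 2205/2069 = 476.74 V.
I_load = 476.74/5830 = 0.081774 A, so P_out = 476.74 × 0.081774 = 38.985 W.
All ideal ⇒ P_in = P_out, so I_supply = 38.985/415 = 0.0939 A.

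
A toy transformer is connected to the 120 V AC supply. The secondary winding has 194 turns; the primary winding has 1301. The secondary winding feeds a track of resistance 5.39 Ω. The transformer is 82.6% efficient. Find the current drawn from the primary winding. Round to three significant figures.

I_p ≈ 0.599 A

V_s = 120 × 194/1301 = 17.894 V.
I_s = V_s/R = 17.894/5.39 = 3.3198 A.
P_out = V_s I_s = 17.894 × 3.3198 = 59.405 W.
P_in = P_out/η = 59.405/0.826 = 71.919 W.
I_p = P_in/V_p = 71.919/120 = 0.599 A.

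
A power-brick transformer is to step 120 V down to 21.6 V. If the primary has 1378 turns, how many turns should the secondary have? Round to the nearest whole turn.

N_s = 248 turns

N_s/N_p = V_s/V_p, so N_s = 1378 × 21.6/120 = 248.0 ≈ 248 turns.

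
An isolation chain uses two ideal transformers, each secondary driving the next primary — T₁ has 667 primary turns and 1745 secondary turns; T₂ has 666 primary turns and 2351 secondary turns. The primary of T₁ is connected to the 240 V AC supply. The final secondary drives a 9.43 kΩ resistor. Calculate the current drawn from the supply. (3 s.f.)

I_supply ≈ 2.17 A

After T₁: V = 240.00 × 1745/667 = 627.89 V.
After T₂: V = 627.89 × 2351/666 = 2216.5 V.
I_load = 2216.5/9430 = 0.23504 A, so P_out = 2216.5 × 0.23504 = 520.96 W.
All ideal ⇒ P_in = P_out, so I_supply = 520.96/240 = 2.17 A.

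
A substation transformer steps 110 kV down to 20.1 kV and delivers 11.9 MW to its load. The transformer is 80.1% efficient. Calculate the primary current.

I_p ≈ 135 A

P_in = P_out/η = 1.19×10^7/0.801 = 1.4856×10^7 W.
I_p = P_in/V_p = 1.4856×10^7/110000 = 135 A.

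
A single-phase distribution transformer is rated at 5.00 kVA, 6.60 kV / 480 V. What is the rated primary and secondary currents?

I_p = S/V_p = 5000/6600 = 0.758 A.
I_s = S/V_s = 5000/480 = 10.4 A.

I_p ≈ 0.758 A, I_s ≈ 10.4 A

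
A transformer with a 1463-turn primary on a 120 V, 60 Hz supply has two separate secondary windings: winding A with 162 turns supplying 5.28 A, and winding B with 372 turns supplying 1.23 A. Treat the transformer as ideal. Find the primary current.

I_p ≈ 0.897 A

V_A = 120 × 162/1463 = 13.288 V; V_B = 120 × 372/1463 = 30.513 V.
P_out = V_A I_A + V_B I_B = 13.288×5.28 + 30.513×1.23 = 70.159 + 37.531 = 107.69 W.
Ideal ⇒ P_in = P_out, so I_p = P_out/V_p = 107.69/120 = 0.897 A.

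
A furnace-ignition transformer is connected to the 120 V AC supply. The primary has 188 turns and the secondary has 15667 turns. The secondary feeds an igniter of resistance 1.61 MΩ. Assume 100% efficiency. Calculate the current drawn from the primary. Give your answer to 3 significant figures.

I_p ≈ 0.518 A

V_s = V_p × N_s/N_p = 120 × 15667/188 = 10000 V.
I_s = V_s/R = 10000/(1.61×10^6) = 0.0062113 A.
For an ideal transformer I_p N_p = I_s N_s, so I_p = 0.0062113 × 15667/188 = 0.518 A.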